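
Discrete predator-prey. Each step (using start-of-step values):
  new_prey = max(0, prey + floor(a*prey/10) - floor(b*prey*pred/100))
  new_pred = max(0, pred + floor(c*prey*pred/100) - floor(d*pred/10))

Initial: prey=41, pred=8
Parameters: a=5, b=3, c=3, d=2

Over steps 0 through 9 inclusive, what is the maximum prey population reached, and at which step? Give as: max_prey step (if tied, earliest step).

Step 1: prey: 41+20-9=52; pred: 8+9-1=16
Step 2: prey: 52+26-24=54; pred: 16+24-3=37
Step 3: prey: 54+27-59=22; pred: 37+59-7=89
Step 4: prey: 22+11-58=0; pred: 89+58-17=130
Step 5: prey: 0+0-0=0; pred: 130+0-26=104
Step 6: prey: 0+0-0=0; pred: 104+0-20=84
Step 7: prey: 0+0-0=0; pred: 84+0-16=68
Step 8: prey: 0+0-0=0; pred: 68+0-13=55
Step 9: prey: 0+0-0=0; pred: 55+0-11=44
Max prey = 54 at step 2

Answer: 54 2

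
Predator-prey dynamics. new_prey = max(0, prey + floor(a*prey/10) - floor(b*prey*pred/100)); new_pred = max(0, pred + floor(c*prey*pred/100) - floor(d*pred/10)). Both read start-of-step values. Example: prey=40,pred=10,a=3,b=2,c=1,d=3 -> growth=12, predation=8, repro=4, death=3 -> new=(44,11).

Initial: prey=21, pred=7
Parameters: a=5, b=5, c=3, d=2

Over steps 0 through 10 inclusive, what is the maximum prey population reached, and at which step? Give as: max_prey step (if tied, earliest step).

Answer: 24 1

Derivation:
Step 1: prey: 21+10-7=24; pred: 7+4-1=10
Step 2: prey: 24+12-12=24; pred: 10+7-2=15
Step 3: prey: 24+12-18=18; pred: 15+10-3=22
Step 4: prey: 18+9-19=8; pred: 22+11-4=29
Step 5: prey: 8+4-11=1; pred: 29+6-5=30
Step 6: prey: 1+0-1=0; pred: 30+0-6=24
Step 7: prey: 0+0-0=0; pred: 24+0-4=20
Step 8: prey: 0+0-0=0; pred: 20+0-4=16
Step 9: prey: 0+0-0=0; pred: 16+0-3=13
Step 10: prey: 0+0-0=0; pred: 13+0-2=11
Max prey = 24 at step 1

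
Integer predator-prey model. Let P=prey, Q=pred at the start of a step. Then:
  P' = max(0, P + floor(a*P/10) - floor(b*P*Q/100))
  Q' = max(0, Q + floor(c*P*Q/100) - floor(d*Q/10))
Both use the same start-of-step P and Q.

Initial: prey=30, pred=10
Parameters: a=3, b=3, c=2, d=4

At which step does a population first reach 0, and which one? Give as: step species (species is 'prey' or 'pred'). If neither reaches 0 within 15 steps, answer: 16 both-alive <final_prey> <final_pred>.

Answer: 16 both-alive 21 2

Derivation:
Step 1: prey: 30+9-9=30; pred: 10+6-4=12
Step 2: prey: 30+9-10=29; pred: 12+7-4=15
Step 3: prey: 29+8-13=24; pred: 15+8-6=17
Step 4: prey: 24+7-12=19; pred: 17+8-6=19
Step 5: prey: 19+5-10=14; pred: 19+7-7=19
Step 6: prey: 14+4-7=11; pred: 19+5-7=17
Step 7: prey: 11+3-5=9; pred: 17+3-6=14
Step 8: prey: 9+2-3=8; pred: 14+2-5=11
Step 9: prey: 8+2-2=8; pred: 11+1-4=8
Step 10: prey: 8+2-1=9; pred: 8+1-3=6
Step 11: prey: 9+2-1=10; pred: 6+1-2=5
Step 12: prey: 10+3-1=12; pred: 5+1-2=4
Step 13: prey: 12+3-1=14; pred: 4+0-1=3
Step 14: prey: 14+4-1=17; pred: 3+0-1=2
Step 15: prey: 17+5-1=21; pred: 2+0-0=2
No extinction within 15 steps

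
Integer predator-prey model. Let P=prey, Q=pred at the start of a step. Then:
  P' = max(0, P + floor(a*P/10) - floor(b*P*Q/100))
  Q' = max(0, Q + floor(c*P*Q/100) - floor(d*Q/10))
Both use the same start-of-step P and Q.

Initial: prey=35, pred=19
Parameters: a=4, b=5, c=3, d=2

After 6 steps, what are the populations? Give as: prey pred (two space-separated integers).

Step 1: prey: 35+14-33=16; pred: 19+19-3=35
Step 2: prey: 16+6-28=0; pred: 35+16-7=44
Step 3: prey: 0+0-0=0; pred: 44+0-8=36
Step 4: prey: 0+0-0=0; pred: 36+0-7=29
Step 5: prey: 0+0-0=0; pred: 29+0-5=24
Step 6: prey: 0+0-0=0; pred: 24+0-4=20

Answer: 0 20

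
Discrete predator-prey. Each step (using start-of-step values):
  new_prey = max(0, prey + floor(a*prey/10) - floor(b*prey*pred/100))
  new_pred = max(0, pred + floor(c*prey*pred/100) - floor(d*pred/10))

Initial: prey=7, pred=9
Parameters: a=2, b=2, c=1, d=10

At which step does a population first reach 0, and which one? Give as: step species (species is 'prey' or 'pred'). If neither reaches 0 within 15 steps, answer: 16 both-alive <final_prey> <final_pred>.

Answer: 1 pred

Derivation:
Step 1: prey: 7+1-1=7; pred: 9+0-9=0
First extinction: pred at step 1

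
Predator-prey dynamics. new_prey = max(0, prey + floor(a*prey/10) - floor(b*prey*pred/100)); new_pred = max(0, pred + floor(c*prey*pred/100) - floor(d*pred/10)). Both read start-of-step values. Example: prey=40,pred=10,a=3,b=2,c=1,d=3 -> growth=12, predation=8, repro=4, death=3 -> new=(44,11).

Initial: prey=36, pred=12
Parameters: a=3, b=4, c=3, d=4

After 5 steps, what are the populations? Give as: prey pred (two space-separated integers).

Step 1: prey: 36+10-17=29; pred: 12+12-4=20
Step 2: prey: 29+8-23=14; pred: 20+17-8=29
Step 3: prey: 14+4-16=2; pred: 29+12-11=30
Step 4: prey: 2+0-2=0; pred: 30+1-12=19
Step 5: prey: 0+0-0=0; pred: 19+0-7=12

Answer: 0 12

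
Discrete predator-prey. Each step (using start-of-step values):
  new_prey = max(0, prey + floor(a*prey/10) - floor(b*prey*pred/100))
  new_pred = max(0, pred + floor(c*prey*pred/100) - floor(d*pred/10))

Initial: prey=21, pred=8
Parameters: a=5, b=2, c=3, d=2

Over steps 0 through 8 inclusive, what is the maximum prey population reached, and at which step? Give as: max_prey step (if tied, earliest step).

Step 1: prey: 21+10-3=28; pred: 8+5-1=12
Step 2: prey: 28+14-6=36; pred: 12+10-2=20
Step 3: prey: 36+18-14=40; pred: 20+21-4=37
Step 4: prey: 40+20-29=31; pred: 37+44-7=74
Step 5: prey: 31+15-45=1; pred: 74+68-14=128
Step 6: prey: 1+0-2=0; pred: 128+3-25=106
Step 7: prey: 0+0-0=0; pred: 106+0-21=85
Step 8: prey: 0+0-0=0; pred: 85+0-17=68
Max prey = 40 at step 3

Answer: 40 3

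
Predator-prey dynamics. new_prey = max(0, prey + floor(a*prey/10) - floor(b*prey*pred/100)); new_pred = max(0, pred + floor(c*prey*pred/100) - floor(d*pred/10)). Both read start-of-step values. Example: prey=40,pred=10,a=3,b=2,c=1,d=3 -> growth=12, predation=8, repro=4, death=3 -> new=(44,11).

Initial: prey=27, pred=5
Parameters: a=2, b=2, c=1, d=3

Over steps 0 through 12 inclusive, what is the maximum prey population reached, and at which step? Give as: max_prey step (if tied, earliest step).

Step 1: prey: 27+5-2=30; pred: 5+1-1=5
Step 2: prey: 30+6-3=33; pred: 5+1-1=5
Step 3: prey: 33+6-3=36; pred: 5+1-1=5
Step 4: prey: 36+7-3=40; pred: 5+1-1=5
Step 5: prey: 40+8-4=44; pred: 5+2-1=6
Step 6: prey: 44+8-5=47; pred: 6+2-1=7
Step 7: prey: 47+9-6=50; pred: 7+3-2=8
Step 8: prey: 50+10-8=52; pred: 8+4-2=10
Step 9: prey: 52+10-10=52; pred: 10+5-3=12
Step 10: prey: 52+10-12=50; pred: 12+6-3=15
Step 11: prey: 50+10-15=45; pred: 15+7-4=18
Step 12: prey: 45+9-16=38; pred: 18+8-5=21
Max prey = 52 at step 8

Answer: 52 8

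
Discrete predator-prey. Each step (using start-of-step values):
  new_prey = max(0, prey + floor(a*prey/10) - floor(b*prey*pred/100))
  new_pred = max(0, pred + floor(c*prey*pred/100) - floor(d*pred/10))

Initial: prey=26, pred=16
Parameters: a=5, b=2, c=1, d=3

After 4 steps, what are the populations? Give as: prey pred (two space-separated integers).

Answer: 52 19

Derivation:
Step 1: prey: 26+13-8=31; pred: 16+4-4=16
Step 2: prey: 31+15-9=37; pred: 16+4-4=16
Step 3: prey: 37+18-11=44; pred: 16+5-4=17
Step 4: prey: 44+22-14=52; pred: 17+7-5=19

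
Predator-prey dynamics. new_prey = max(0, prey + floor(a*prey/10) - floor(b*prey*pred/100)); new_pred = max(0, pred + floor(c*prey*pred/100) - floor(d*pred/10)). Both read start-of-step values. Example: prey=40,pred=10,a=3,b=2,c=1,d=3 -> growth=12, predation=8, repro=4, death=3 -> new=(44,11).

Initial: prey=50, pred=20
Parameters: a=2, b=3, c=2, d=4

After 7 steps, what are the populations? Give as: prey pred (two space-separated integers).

Step 1: prey: 50+10-30=30; pred: 20+20-8=32
Step 2: prey: 30+6-28=8; pred: 32+19-12=39
Step 3: prey: 8+1-9=0; pred: 39+6-15=30
Step 4: prey: 0+0-0=0; pred: 30+0-12=18
Step 5: prey: 0+0-0=0; pred: 18+0-7=11
Step 6: prey: 0+0-0=0; pred: 11+0-4=7
Step 7: prey: 0+0-0=0; pred: 7+0-2=5

Answer: 0 5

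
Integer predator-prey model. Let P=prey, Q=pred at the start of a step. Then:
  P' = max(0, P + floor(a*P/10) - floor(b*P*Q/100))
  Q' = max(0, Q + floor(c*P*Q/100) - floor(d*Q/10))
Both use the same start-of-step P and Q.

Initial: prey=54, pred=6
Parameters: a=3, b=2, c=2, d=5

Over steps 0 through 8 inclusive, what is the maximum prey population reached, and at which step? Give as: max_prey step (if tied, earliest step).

Answer: 72 2

Derivation:
Step 1: prey: 54+16-6=64; pred: 6+6-3=9
Step 2: prey: 64+19-11=72; pred: 9+11-4=16
Step 3: prey: 72+21-23=70; pred: 16+23-8=31
Step 4: prey: 70+21-43=48; pred: 31+43-15=59
Step 5: prey: 48+14-56=6; pred: 59+56-29=86
Step 6: prey: 6+1-10=0; pred: 86+10-43=53
Step 7: prey: 0+0-0=0; pred: 53+0-26=27
Step 8: prey: 0+0-0=0; pred: 27+0-13=14
Max prey = 72 at step 2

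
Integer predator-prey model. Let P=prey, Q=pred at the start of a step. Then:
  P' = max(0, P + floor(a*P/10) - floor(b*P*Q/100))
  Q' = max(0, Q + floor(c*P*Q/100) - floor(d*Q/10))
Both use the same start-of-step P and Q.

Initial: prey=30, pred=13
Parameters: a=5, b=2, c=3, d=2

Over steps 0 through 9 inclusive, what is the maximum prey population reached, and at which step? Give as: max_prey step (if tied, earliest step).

Answer: 41 2

Derivation:
Step 1: prey: 30+15-7=38; pred: 13+11-2=22
Step 2: prey: 38+19-16=41; pred: 22+25-4=43
Step 3: prey: 41+20-35=26; pred: 43+52-8=87
Step 4: prey: 26+13-45=0; pred: 87+67-17=137
Step 5: prey: 0+0-0=0; pred: 137+0-27=110
Step 6: prey: 0+0-0=0; pred: 110+0-22=88
Step 7: prey: 0+0-0=0; pred: 88+0-17=71
Step 8: prey: 0+0-0=0; pred: 71+0-14=57
Step 9: prey: 0+0-0=0; pred: 57+0-11=46
Max prey = 41 at step 2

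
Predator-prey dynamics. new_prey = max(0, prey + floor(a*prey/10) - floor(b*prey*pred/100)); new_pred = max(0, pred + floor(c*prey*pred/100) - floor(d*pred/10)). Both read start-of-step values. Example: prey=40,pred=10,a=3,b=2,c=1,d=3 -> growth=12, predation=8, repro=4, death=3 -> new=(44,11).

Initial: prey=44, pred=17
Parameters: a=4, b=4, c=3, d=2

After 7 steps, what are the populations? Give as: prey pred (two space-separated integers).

Answer: 0 22

Derivation:
Step 1: prey: 44+17-29=32; pred: 17+22-3=36
Step 2: prey: 32+12-46=0; pred: 36+34-7=63
Step 3: prey: 0+0-0=0; pred: 63+0-12=51
Step 4: prey: 0+0-0=0; pred: 51+0-10=41
Step 5: prey: 0+0-0=0; pred: 41+0-8=33
Step 6: prey: 0+0-0=0; pred: 33+0-6=27
Step 7: prey: 0+0-0=0; pred: 27+0-5=22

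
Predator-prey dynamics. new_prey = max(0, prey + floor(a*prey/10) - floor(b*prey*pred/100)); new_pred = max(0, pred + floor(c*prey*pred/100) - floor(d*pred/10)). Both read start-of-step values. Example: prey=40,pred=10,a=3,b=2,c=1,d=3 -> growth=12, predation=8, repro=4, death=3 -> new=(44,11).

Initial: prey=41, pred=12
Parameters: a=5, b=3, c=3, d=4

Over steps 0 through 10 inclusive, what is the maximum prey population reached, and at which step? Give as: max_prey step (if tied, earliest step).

Answer: 47 1

Derivation:
Step 1: prey: 41+20-14=47; pred: 12+14-4=22
Step 2: prey: 47+23-31=39; pred: 22+31-8=45
Step 3: prey: 39+19-52=6; pred: 45+52-18=79
Step 4: prey: 6+3-14=0; pred: 79+14-31=62
Step 5: prey: 0+0-0=0; pred: 62+0-24=38
Step 6: prey: 0+0-0=0; pred: 38+0-15=23
Step 7: prey: 0+0-0=0; pred: 23+0-9=14
Step 8: prey: 0+0-0=0; pred: 14+0-5=9
Step 9: prey: 0+0-0=0; pred: 9+0-3=6
Step 10: prey: 0+0-0=0; pred: 6+0-2=4
Max prey = 47 at step 1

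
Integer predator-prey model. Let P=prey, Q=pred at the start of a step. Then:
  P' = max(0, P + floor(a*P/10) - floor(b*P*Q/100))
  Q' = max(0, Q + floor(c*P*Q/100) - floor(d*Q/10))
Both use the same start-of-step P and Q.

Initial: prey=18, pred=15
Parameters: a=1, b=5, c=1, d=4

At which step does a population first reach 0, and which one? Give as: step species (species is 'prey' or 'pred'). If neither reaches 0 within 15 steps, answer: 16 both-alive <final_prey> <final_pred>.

Step 1: prey: 18+1-13=6; pred: 15+2-6=11
Step 2: prey: 6+0-3=3; pred: 11+0-4=7
Step 3: prey: 3+0-1=2; pred: 7+0-2=5
Step 4: prey: 2+0-0=2; pred: 5+0-2=3
Step 5: prey: 2+0-0=2; pred: 3+0-1=2
Step 6: prey: 2+0-0=2; pred: 2+0-0=2
Steps 7-15: state stable at prey=2, pred=2 (no change)
No extinction within 15 steps

Answer: 16 both-alive 2 2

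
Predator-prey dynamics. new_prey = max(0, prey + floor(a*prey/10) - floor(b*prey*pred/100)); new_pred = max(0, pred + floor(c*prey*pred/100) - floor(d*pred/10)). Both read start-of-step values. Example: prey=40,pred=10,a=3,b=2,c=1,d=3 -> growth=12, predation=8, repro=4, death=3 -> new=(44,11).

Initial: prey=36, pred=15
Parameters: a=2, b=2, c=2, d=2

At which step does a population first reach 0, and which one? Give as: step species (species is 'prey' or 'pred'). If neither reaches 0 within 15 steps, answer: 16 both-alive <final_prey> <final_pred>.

Step 1: prey: 36+7-10=33; pred: 15+10-3=22
Step 2: prey: 33+6-14=25; pred: 22+14-4=32
Step 3: prey: 25+5-16=14; pred: 32+16-6=42
Step 4: prey: 14+2-11=5; pred: 42+11-8=45
Step 5: prey: 5+1-4=2; pred: 45+4-9=40
Step 6: prey: 2+0-1=1; pred: 40+1-8=33
Step 7: prey: 1+0-0=1; pred: 33+0-6=27
Step 8: prey: 1+0-0=1; pred: 27+0-5=22
Step 9: prey: 1+0-0=1; pred: 22+0-4=18
Step 10: prey: 1+0-0=1; pred: 18+0-3=15
Step 11: prey: 1+0-0=1; pred: 15+0-3=12
Step 12: prey: 1+0-0=1; pred: 12+0-2=10
Step 13: prey: 1+0-0=1; pred: 10+0-2=8
Step 14: prey: 1+0-0=1; pred: 8+0-1=7
Step 15: prey: 1+0-0=1; pred: 7+0-1=6
No extinction within 15 steps

Answer: 16 both-alive 1 6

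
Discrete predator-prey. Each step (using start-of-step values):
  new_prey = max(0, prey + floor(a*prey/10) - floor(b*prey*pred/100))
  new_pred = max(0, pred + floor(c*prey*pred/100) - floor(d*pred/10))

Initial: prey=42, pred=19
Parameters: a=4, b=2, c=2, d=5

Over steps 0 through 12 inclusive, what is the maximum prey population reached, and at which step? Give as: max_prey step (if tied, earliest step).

Answer: 43 1

Derivation:
Step 1: prey: 42+16-15=43; pred: 19+15-9=25
Step 2: prey: 43+17-21=39; pred: 25+21-12=34
Step 3: prey: 39+15-26=28; pred: 34+26-17=43
Step 4: prey: 28+11-24=15; pred: 43+24-21=46
Step 5: prey: 15+6-13=8; pred: 46+13-23=36
Step 6: prey: 8+3-5=6; pred: 36+5-18=23
Step 7: prey: 6+2-2=6; pred: 23+2-11=14
Step 8: prey: 6+2-1=7; pred: 14+1-7=8
Step 9: prey: 7+2-1=8; pred: 8+1-4=5
Step 10: prey: 8+3-0=11; pred: 5+0-2=3
Step 11: prey: 11+4-0=15; pred: 3+0-1=2
Step 12: prey: 15+6-0=21; pred: 2+0-1=1
Max prey = 43 at step 1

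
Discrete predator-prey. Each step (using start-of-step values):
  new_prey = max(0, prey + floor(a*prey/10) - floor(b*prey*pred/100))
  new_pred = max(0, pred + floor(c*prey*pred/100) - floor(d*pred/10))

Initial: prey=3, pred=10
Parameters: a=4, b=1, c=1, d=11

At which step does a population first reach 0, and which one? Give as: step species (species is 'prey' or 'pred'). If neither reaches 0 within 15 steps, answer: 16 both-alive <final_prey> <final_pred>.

Answer: 1 pred

Derivation:
Step 1: prey: 3+1-0=4; pred: 10+0-11=0
First extinction: pred at step 1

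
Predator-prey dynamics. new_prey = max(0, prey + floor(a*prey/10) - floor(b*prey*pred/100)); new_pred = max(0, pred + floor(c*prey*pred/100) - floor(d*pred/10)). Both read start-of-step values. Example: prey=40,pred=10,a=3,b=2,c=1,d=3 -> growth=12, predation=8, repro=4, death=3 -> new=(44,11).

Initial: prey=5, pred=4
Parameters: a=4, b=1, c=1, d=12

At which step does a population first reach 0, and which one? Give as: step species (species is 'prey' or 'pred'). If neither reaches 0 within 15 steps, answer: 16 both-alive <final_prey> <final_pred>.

Answer: 1 pred

Derivation:
Step 1: prey: 5+2-0=7; pred: 4+0-4=0
First extinction: pred at step 1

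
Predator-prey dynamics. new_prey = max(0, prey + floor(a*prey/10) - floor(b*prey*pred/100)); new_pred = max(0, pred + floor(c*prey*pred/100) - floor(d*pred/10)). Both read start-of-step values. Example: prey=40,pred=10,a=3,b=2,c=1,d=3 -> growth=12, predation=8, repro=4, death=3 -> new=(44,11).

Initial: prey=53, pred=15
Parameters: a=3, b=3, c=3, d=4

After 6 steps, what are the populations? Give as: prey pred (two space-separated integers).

Step 1: prey: 53+15-23=45; pred: 15+23-6=32
Step 2: prey: 45+13-43=15; pred: 32+43-12=63
Step 3: prey: 15+4-28=0; pred: 63+28-25=66
Step 4: prey: 0+0-0=0; pred: 66+0-26=40
Step 5: prey: 0+0-0=0; pred: 40+0-16=24
Step 6: prey: 0+0-0=0; pred: 24+0-9=15

Answer: 0 15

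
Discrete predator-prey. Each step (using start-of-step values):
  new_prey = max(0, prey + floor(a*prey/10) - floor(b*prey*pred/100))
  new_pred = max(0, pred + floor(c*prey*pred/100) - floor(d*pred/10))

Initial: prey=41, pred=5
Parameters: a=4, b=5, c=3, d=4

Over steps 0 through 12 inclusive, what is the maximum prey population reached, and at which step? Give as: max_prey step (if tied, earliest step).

Step 1: prey: 41+16-10=47; pred: 5+6-2=9
Step 2: prey: 47+18-21=44; pred: 9+12-3=18
Step 3: prey: 44+17-39=22; pred: 18+23-7=34
Step 4: prey: 22+8-37=0; pred: 34+22-13=43
Step 5: prey: 0+0-0=0; pred: 43+0-17=26
Step 6: prey: 0+0-0=0; pred: 26+0-10=16
Step 7: prey: 0+0-0=0; pred: 16+0-6=10
Step 8: prey: 0+0-0=0; pred: 10+0-4=6
Step 9: prey: 0+0-0=0; pred: 6+0-2=4
Step 10: prey: 0+0-0=0; pred: 4+0-1=3
Step 11: prey: 0+0-0=0; pred: 3+0-1=2
Step 12: prey: 0+0-0=0; pred: 2+0-0=2
Max prey = 47 at step 1

Answer: 47 1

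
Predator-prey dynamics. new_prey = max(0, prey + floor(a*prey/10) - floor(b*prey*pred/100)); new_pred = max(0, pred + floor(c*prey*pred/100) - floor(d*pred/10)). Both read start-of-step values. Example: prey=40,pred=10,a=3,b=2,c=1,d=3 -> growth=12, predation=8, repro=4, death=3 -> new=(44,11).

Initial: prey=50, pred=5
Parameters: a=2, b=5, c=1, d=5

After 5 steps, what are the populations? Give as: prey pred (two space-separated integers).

Step 1: prey: 50+10-12=48; pred: 5+2-2=5
Step 2: prey: 48+9-12=45; pred: 5+2-2=5
Step 3: prey: 45+9-11=43; pred: 5+2-2=5
Step 4: prey: 43+8-10=41; pred: 5+2-2=5
Step 5: prey: 41+8-10=39; pred: 5+2-2=5

Answer: 39 5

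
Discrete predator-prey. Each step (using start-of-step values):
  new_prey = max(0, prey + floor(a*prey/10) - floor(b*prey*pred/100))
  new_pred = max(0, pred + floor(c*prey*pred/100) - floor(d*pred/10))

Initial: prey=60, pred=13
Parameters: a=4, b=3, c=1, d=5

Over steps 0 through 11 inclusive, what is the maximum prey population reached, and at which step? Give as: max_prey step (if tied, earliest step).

Answer: 61 1

Derivation:
Step 1: prey: 60+24-23=61; pred: 13+7-6=14
Step 2: prey: 61+24-25=60; pred: 14+8-7=15
Step 3: prey: 60+24-27=57; pred: 15+9-7=17
Step 4: prey: 57+22-29=50; pred: 17+9-8=18
Step 5: prey: 50+20-27=43; pred: 18+9-9=18
Step 6: prey: 43+17-23=37; pred: 18+7-9=16
Step 7: prey: 37+14-17=34; pred: 16+5-8=13
Step 8: prey: 34+13-13=34; pred: 13+4-6=11
Step 9: prey: 34+13-11=36; pred: 11+3-5=9
Step 10: prey: 36+14-9=41; pred: 9+3-4=8
Step 11: prey: 41+16-9=48; pred: 8+3-4=7
Max prey = 61 at step 1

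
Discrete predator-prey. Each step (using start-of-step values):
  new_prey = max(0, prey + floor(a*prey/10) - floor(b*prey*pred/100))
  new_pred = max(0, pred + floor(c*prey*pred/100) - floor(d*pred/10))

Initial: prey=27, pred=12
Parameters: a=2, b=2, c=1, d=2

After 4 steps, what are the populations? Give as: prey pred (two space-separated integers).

Step 1: prey: 27+5-6=26; pred: 12+3-2=13
Step 2: prey: 26+5-6=25; pred: 13+3-2=14
Step 3: prey: 25+5-7=23; pred: 14+3-2=15
Step 4: prey: 23+4-6=21; pred: 15+3-3=15

Answer: 21 15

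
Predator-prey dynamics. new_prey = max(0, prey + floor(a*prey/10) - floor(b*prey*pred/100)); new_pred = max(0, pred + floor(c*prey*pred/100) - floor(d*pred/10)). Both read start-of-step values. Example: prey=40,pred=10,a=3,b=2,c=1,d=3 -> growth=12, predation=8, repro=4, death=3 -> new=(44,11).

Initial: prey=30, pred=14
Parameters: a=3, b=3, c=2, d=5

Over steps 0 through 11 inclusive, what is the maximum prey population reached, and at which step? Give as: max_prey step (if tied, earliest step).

Step 1: prey: 30+9-12=27; pred: 14+8-7=15
Step 2: prey: 27+8-12=23; pred: 15+8-7=16
Step 3: prey: 23+6-11=18; pred: 16+7-8=15
Step 4: prey: 18+5-8=15; pred: 15+5-7=13
Step 5: prey: 15+4-5=14; pred: 13+3-6=10
Step 6: prey: 14+4-4=14; pred: 10+2-5=7
Step 7: prey: 14+4-2=16; pred: 7+1-3=5
Step 8: prey: 16+4-2=18; pred: 5+1-2=4
Step 9: prey: 18+5-2=21; pred: 4+1-2=3
Step 10: prey: 21+6-1=26; pred: 3+1-1=3
Step 11: prey: 26+7-2=31; pred: 3+1-1=3
Max prey = 31 at step 11

Answer: 31 11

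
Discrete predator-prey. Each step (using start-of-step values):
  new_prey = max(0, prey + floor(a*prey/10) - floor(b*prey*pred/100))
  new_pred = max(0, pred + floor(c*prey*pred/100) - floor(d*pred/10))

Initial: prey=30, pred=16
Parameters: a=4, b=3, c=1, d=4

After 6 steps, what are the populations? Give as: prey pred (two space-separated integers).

Answer: 38 9

Derivation:
Step 1: prey: 30+12-14=28; pred: 16+4-6=14
Step 2: prey: 28+11-11=28; pred: 14+3-5=12
Step 3: prey: 28+11-10=29; pred: 12+3-4=11
Step 4: prey: 29+11-9=31; pred: 11+3-4=10
Step 5: prey: 31+12-9=34; pred: 10+3-4=9
Step 6: prey: 34+13-9=38; pred: 9+3-3=9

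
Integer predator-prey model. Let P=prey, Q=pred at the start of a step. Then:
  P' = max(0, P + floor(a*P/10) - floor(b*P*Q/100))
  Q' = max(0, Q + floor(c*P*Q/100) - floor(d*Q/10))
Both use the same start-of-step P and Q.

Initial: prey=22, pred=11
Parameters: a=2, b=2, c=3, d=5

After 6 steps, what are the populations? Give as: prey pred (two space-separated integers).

Step 1: prey: 22+4-4=22; pred: 11+7-5=13
Step 2: prey: 22+4-5=21; pred: 13+8-6=15
Step 3: prey: 21+4-6=19; pred: 15+9-7=17
Step 4: prey: 19+3-6=16; pred: 17+9-8=18
Step 5: prey: 16+3-5=14; pred: 18+8-9=17
Step 6: prey: 14+2-4=12; pred: 17+7-8=16

Answer: 12 16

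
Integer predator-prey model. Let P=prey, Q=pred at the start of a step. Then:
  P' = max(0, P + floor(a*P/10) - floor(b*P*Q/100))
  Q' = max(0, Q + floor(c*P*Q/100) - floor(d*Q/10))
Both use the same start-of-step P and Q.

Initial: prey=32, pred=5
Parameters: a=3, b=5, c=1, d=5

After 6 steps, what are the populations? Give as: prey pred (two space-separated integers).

Answer: 62 3

Derivation:
Step 1: prey: 32+9-8=33; pred: 5+1-2=4
Step 2: prey: 33+9-6=36; pred: 4+1-2=3
Step 3: prey: 36+10-5=41; pred: 3+1-1=3
Step 4: prey: 41+12-6=47; pred: 3+1-1=3
Step 5: prey: 47+14-7=54; pred: 3+1-1=3
Step 6: prey: 54+16-8=62; pred: 3+1-1=3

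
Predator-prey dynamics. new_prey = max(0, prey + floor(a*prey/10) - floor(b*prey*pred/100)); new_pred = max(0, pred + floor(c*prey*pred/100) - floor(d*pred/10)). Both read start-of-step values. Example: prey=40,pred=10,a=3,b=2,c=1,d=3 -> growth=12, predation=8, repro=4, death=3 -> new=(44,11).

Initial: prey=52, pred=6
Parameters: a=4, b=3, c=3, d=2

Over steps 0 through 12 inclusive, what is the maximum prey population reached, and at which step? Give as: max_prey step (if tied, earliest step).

Step 1: prey: 52+20-9=63; pred: 6+9-1=14
Step 2: prey: 63+25-26=62; pred: 14+26-2=38
Step 3: prey: 62+24-70=16; pred: 38+70-7=101
Step 4: prey: 16+6-48=0; pred: 101+48-20=129
Step 5: prey: 0+0-0=0; pred: 129+0-25=104
Step 6: prey: 0+0-0=0; pred: 104+0-20=84
Step 7: prey: 0+0-0=0; pred: 84+0-16=68
Step 8: prey: 0+0-0=0; pred: 68+0-13=55
Step 9: prey: 0+0-0=0; pred: 55+0-11=44
Step 10: prey: 0+0-0=0; pred: 44+0-8=36
Step 11: prey: 0+0-0=0; pred: 36+0-7=29
Step 12: prey: 0+0-0=0; pred: 29+0-5=24
Max prey = 63 at step 1

Answer: 63 1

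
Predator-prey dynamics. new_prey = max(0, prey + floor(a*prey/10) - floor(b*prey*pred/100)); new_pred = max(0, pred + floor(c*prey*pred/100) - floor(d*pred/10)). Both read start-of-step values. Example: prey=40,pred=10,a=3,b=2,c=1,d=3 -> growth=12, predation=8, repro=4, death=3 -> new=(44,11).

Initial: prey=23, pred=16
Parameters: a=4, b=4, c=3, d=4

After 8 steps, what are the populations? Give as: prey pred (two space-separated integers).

Answer: 2 3

Derivation:
Step 1: prey: 23+9-14=18; pred: 16+11-6=21
Step 2: prey: 18+7-15=10; pred: 21+11-8=24
Step 3: prey: 10+4-9=5; pred: 24+7-9=22
Step 4: prey: 5+2-4=3; pred: 22+3-8=17
Step 5: prey: 3+1-2=2; pred: 17+1-6=12
Step 6: prey: 2+0-0=2; pred: 12+0-4=8
Step 7: prey: 2+0-0=2; pred: 8+0-3=5
Step 8: prey: 2+0-0=2; pred: 5+0-2=3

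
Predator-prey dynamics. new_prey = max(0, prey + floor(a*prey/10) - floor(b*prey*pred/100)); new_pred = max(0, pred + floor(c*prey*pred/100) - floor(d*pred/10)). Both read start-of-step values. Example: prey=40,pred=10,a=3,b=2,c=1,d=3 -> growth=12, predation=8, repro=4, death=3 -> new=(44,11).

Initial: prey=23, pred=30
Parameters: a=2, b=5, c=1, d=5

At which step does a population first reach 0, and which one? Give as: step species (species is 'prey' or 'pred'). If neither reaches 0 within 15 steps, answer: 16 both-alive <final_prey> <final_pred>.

Step 1: prey: 23+4-34=0; pred: 30+6-15=21
First extinction: prey at step 1

Answer: 1 prey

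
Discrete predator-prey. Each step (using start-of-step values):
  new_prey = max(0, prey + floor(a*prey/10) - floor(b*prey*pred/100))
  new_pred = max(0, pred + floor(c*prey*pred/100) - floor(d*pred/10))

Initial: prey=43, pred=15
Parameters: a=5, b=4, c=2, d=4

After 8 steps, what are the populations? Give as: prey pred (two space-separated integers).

Step 1: prey: 43+21-25=39; pred: 15+12-6=21
Step 2: prey: 39+19-32=26; pred: 21+16-8=29
Step 3: prey: 26+13-30=9; pred: 29+15-11=33
Step 4: prey: 9+4-11=2; pred: 33+5-13=25
Step 5: prey: 2+1-2=1; pred: 25+1-10=16
Step 6: prey: 1+0-0=1; pred: 16+0-6=10
Step 7: prey: 1+0-0=1; pred: 10+0-4=6
Step 8: prey: 1+0-0=1; pred: 6+0-2=4

Answer: 1 4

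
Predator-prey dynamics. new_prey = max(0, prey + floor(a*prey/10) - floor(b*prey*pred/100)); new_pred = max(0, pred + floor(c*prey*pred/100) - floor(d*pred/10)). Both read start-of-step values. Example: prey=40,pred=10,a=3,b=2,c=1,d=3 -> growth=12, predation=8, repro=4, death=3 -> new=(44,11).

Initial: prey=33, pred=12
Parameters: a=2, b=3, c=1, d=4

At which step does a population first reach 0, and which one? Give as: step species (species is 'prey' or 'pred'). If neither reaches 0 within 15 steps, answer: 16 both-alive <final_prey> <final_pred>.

Step 1: prey: 33+6-11=28; pred: 12+3-4=11
Step 2: prey: 28+5-9=24; pred: 11+3-4=10
Step 3: prey: 24+4-7=21; pred: 10+2-4=8
Step 4: prey: 21+4-5=20; pred: 8+1-3=6
Step 5: prey: 20+4-3=21; pred: 6+1-2=5
Step 6: prey: 21+4-3=22; pred: 5+1-2=4
Step 7: prey: 22+4-2=24; pred: 4+0-1=3
Step 8: prey: 24+4-2=26; pred: 3+0-1=2
Step 9: prey: 26+5-1=30; pred: 2+0-0=2
Step 10: prey: 30+6-1=35; pred: 2+0-0=2
Step 11: prey: 35+7-2=40; pred: 2+0-0=2
Step 12: prey: 40+8-2=46; pred: 2+0-0=2
Step 13: prey: 46+9-2=53; pred: 2+0-0=2
Step 14: prey: 53+10-3=60; pred: 2+1-0=3
Step 15: prey: 60+12-5=67; pred: 3+1-1=3
No extinction within 15 steps

Answer: 16 both-alive 67 3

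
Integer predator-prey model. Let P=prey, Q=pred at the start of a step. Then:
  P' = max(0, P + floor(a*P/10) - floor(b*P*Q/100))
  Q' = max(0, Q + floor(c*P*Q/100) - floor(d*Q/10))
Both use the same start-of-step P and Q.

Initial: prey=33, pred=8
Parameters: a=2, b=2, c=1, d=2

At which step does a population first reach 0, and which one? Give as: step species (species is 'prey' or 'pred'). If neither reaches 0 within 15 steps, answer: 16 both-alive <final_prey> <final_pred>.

Step 1: prey: 33+6-5=34; pred: 8+2-1=9
Step 2: prey: 34+6-6=34; pred: 9+3-1=11
Step 3: prey: 34+6-7=33; pred: 11+3-2=12
Step 4: prey: 33+6-7=32; pred: 12+3-2=13
Step 5: prey: 32+6-8=30; pred: 13+4-2=15
Step 6: prey: 30+6-9=27; pred: 15+4-3=16
Step 7: prey: 27+5-8=24; pred: 16+4-3=17
Step 8: prey: 24+4-8=20; pred: 17+4-3=18
Step 9: prey: 20+4-7=17; pred: 18+3-3=18
Step 10: prey: 17+3-6=14; pred: 18+3-3=18
Step 11: prey: 14+2-5=11; pred: 18+2-3=17
Step 12: prey: 11+2-3=10; pred: 17+1-3=15
Step 13: prey: 10+2-3=9; pred: 15+1-3=13
Step 14: prey: 9+1-2=8; pred: 13+1-2=12
Step 15: prey: 8+1-1=8; pred: 12+0-2=10
No extinction within 15 steps

Answer: 16 both-alive 8 10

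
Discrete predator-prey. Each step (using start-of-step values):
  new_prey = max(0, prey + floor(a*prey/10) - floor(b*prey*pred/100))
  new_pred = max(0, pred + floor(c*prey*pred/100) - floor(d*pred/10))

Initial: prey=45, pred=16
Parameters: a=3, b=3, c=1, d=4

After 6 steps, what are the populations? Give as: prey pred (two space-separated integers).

Step 1: prey: 45+13-21=37; pred: 16+7-6=17
Step 2: prey: 37+11-18=30; pred: 17+6-6=17
Step 3: prey: 30+9-15=24; pred: 17+5-6=16
Step 4: prey: 24+7-11=20; pred: 16+3-6=13
Step 5: prey: 20+6-7=19; pred: 13+2-5=10
Step 6: prey: 19+5-5=19; pred: 10+1-4=7

Answer: 19 7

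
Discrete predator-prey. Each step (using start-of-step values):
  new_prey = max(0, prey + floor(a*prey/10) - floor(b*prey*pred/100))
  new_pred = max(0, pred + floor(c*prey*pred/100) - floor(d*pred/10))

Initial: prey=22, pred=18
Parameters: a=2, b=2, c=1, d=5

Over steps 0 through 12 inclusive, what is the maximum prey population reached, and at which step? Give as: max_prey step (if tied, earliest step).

Answer: 77 12

Derivation:
Step 1: prey: 22+4-7=19; pred: 18+3-9=12
Step 2: prey: 19+3-4=18; pred: 12+2-6=8
Step 3: prey: 18+3-2=19; pred: 8+1-4=5
Step 4: prey: 19+3-1=21; pred: 5+0-2=3
Step 5: prey: 21+4-1=24; pred: 3+0-1=2
Step 6: prey: 24+4-0=28; pred: 2+0-1=1
Step 7: prey: 28+5-0=33; pred: 1+0-0=1
Step 8: prey: 33+6-0=39; pred: 1+0-0=1
Step 9: prey: 39+7-0=46; pred: 1+0-0=1
Step 10: prey: 46+9-0=55; pred: 1+0-0=1
Step 11: prey: 55+11-1=65; pred: 1+0-0=1
Step 12: prey: 65+13-1=77; pred: 1+0-0=1
Max prey = 77 at step 12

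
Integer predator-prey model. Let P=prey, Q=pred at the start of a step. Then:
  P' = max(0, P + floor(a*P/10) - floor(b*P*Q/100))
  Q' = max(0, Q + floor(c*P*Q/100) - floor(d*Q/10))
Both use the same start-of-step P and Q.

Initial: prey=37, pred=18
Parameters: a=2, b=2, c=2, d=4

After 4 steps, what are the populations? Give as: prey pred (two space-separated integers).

Answer: 8 27

Derivation:
Step 1: prey: 37+7-13=31; pred: 18+13-7=24
Step 2: prey: 31+6-14=23; pred: 24+14-9=29
Step 3: prey: 23+4-13=14; pred: 29+13-11=31
Step 4: prey: 14+2-8=8; pred: 31+8-12=27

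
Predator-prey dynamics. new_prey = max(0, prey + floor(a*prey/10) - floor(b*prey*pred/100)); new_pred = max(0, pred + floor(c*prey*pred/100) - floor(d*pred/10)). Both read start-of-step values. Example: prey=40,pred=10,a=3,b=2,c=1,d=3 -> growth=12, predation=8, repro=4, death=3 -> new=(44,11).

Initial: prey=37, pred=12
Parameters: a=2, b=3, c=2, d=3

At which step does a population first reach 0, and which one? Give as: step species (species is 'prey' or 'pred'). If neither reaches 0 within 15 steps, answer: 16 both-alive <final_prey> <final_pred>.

Step 1: prey: 37+7-13=31; pred: 12+8-3=17
Step 2: prey: 31+6-15=22; pred: 17+10-5=22
Step 3: prey: 22+4-14=12; pred: 22+9-6=25
Step 4: prey: 12+2-9=5; pred: 25+6-7=24
Step 5: prey: 5+1-3=3; pred: 24+2-7=19
Step 6: prey: 3+0-1=2; pred: 19+1-5=15
Step 7: prey: 2+0-0=2; pred: 15+0-4=11
Step 8: prey: 2+0-0=2; pred: 11+0-3=8
Step 9: prey: 2+0-0=2; pred: 8+0-2=6
Step 10: prey: 2+0-0=2; pred: 6+0-1=5
Step 11: prey: 2+0-0=2; pred: 5+0-1=4
Step 12: prey: 2+0-0=2; pred: 4+0-1=3
Step 13: prey: 2+0-0=2; pred: 3+0-0=3
Steps 14-15: state stable at prey=2, pred=3 (no change)
No extinction within 15 steps

Answer: 16 both-alive 2 3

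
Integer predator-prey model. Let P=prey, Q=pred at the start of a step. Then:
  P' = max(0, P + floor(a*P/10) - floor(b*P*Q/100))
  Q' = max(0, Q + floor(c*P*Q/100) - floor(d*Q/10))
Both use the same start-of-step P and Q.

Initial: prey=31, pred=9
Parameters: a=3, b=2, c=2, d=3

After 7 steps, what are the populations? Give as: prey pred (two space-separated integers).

Answer: 3 40

Derivation:
Step 1: prey: 31+9-5=35; pred: 9+5-2=12
Step 2: prey: 35+10-8=37; pred: 12+8-3=17
Step 3: prey: 37+11-12=36; pred: 17+12-5=24
Step 4: prey: 36+10-17=29; pred: 24+17-7=34
Step 5: prey: 29+8-19=18; pred: 34+19-10=43
Step 6: prey: 18+5-15=8; pred: 43+15-12=46
Step 7: prey: 8+2-7=3; pred: 46+7-13=40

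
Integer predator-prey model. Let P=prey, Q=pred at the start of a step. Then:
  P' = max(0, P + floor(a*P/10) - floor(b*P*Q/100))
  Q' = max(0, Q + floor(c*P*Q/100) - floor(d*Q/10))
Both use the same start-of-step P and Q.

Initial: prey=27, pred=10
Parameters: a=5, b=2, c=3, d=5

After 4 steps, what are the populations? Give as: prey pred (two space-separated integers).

Step 1: prey: 27+13-5=35; pred: 10+8-5=13
Step 2: prey: 35+17-9=43; pred: 13+13-6=20
Step 3: prey: 43+21-17=47; pred: 20+25-10=35
Step 4: prey: 47+23-32=38; pred: 35+49-17=67

Answer: 38 67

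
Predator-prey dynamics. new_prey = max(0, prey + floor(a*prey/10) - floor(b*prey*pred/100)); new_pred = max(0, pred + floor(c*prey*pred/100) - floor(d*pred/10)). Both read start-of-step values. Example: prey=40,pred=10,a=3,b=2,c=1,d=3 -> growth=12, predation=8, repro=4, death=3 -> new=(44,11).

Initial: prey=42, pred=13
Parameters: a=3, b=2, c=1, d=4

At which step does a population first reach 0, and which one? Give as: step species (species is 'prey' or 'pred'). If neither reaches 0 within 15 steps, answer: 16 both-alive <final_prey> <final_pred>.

Step 1: prey: 42+12-10=44; pred: 13+5-5=13
Step 2: prey: 44+13-11=46; pred: 13+5-5=13
Step 3: prey: 46+13-11=48; pred: 13+5-5=13
Step 4: prey: 48+14-12=50; pred: 13+6-5=14
Step 5: prey: 50+15-14=51; pred: 14+7-5=16
Step 6: prey: 51+15-16=50; pred: 16+8-6=18
Step 7: prey: 50+15-18=47; pred: 18+9-7=20
Step 8: prey: 47+14-18=43; pred: 20+9-8=21
Step 9: prey: 43+12-18=37; pred: 21+9-8=22
Step 10: prey: 37+11-16=32; pred: 22+8-8=22
Step 11: prey: 32+9-14=27; pred: 22+7-8=21
Step 12: prey: 27+8-11=24; pred: 21+5-8=18
Step 13: prey: 24+7-8=23; pred: 18+4-7=15
Step 14: prey: 23+6-6=23; pred: 15+3-6=12
Step 15: prey: 23+6-5=24; pred: 12+2-4=10
No extinction within 15 steps

Answer: 16 both-alive 24 10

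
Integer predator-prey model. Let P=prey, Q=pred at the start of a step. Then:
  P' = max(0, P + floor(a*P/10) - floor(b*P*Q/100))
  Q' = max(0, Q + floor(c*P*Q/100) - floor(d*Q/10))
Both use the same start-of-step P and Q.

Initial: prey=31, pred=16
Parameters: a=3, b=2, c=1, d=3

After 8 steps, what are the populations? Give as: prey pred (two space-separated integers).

Step 1: prey: 31+9-9=31; pred: 16+4-4=16
Step 2: prey: 31+9-9=31; pred: 16+4-4=16
Step 3: prey: 31+9-9=31; pred: 16+4-4=16
Step 4: prey: 31+9-9=31; pred: 16+4-4=16
Step 5: prey: 31+9-9=31; pred: 16+4-4=16
Step 6: prey: 31+9-9=31; pred: 16+4-4=16
Step 7: prey: 31+9-9=31; pred: 16+4-4=16
Step 8: prey: 31+9-9=31; pred: 16+4-4=16

Answer: 31 16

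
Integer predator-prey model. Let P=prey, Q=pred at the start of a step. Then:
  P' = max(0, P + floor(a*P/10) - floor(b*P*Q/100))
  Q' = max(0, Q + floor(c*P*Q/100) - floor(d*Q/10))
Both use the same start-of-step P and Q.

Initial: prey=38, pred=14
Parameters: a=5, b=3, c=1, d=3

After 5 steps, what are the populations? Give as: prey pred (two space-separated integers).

Step 1: prey: 38+19-15=42; pred: 14+5-4=15
Step 2: prey: 42+21-18=45; pred: 15+6-4=17
Step 3: prey: 45+22-22=45; pred: 17+7-5=19
Step 4: prey: 45+22-25=42; pred: 19+8-5=22
Step 5: prey: 42+21-27=36; pred: 22+9-6=25

Answer: 36 25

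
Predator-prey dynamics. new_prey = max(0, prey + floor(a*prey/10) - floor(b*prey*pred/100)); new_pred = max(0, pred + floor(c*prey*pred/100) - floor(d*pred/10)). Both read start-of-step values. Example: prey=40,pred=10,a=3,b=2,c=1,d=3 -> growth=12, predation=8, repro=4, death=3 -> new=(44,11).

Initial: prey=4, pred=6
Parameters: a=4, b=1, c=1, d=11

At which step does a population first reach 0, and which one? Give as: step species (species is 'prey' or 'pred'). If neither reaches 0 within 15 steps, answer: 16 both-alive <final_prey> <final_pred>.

Answer: 1 pred

Derivation:
Step 1: prey: 4+1-0=5; pred: 6+0-6=0
First extinction: pred at step 1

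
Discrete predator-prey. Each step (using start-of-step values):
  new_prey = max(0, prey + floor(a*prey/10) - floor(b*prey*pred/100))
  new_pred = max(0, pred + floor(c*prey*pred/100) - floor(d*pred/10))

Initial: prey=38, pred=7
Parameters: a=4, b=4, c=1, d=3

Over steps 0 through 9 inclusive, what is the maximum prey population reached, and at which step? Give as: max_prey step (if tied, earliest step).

Step 1: prey: 38+15-10=43; pred: 7+2-2=7
Step 2: prey: 43+17-12=48; pred: 7+3-2=8
Step 3: prey: 48+19-15=52; pred: 8+3-2=9
Step 4: prey: 52+20-18=54; pred: 9+4-2=11
Step 5: prey: 54+21-23=52; pred: 11+5-3=13
Step 6: prey: 52+20-27=45; pred: 13+6-3=16
Step 7: prey: 45+18-28=35; pred: 16+7-4=19
Step 8: prey: 35+14-26=23; pred: 19+6-5=20
Step 9: prey: 23+9-18=14; pred: 20+4-6=18
Max prey = 54 at step 4

Answer: 54 4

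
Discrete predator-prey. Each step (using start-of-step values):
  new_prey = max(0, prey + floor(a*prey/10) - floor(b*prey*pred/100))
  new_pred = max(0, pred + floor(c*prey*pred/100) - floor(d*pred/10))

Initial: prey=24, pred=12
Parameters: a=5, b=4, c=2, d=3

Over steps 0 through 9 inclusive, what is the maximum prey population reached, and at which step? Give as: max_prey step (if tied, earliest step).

Step 1: prey: 24+12-11=25; pred: 12+5-3=14
Step 2: prey: 25+12-14=23; pred: 14+7-4=17
Step 3: prey: 23+11-15=19; pred: 17+7-5=19
Step 4: prey: 19+9-14=14; pred: 19+7-5=21
Step 5: prey: 14+7-11=10; pred: 21+5-6=20
Step 6: prey: 10+5-8=7; pred: 20+4-6=18
Step 7: prey: 7+3-5=5; pred: 18+2-5=15
Step 8: prey: 5+2-3=4; pred: 15+1-4=12
Step 9: prey: 4+2-1=5; pred: 12+0-3=9
Max prey = 25 at step 1

Answer: 25 1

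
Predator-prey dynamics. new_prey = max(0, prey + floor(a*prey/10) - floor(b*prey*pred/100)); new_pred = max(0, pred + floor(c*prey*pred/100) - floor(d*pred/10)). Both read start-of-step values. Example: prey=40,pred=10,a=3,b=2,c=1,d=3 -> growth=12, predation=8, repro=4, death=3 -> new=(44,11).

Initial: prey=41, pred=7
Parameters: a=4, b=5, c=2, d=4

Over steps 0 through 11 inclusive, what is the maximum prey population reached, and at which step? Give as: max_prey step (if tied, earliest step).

Answer: 43 1

Derivation:
Step 1: prey: 41+16-14=43; pred: 7+5-2=10
Step 2: prey: 43+17-21=39; pred: 10+8-4=14
Step 3: prey: 39+15-27=27; pred: 14+10-5=19
Step 4: prey: 27+10-25=12; pred: 19+10-7=22
Step 5: prey: 12+4-13=3; pred: 22+5-8=19
Step 6: prey: 3+1-2=2; pred: 19+1-7=13
Step 7: prey: 2+0-1=1; pred: 13+0-5=8
Step 8: prey: 1+0-0=1; pred: 8+0-3=5
Step 9: prey: 1+0-0=1; pred: 5+0-2=3
Step 10: prey: 1+0-0=1; pred: 3+0-1=2
Step 11: prey: 1+0-0=1; pred: 2+0-0=2
Max prey = 43 at step 1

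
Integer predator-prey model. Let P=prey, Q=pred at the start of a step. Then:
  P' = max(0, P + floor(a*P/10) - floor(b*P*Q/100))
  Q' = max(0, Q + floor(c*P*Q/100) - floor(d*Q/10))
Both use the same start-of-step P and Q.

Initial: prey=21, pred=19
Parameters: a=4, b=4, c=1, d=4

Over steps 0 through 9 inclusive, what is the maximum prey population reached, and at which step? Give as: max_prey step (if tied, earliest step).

Answer: 42 9

Derivation:
Step 1: prey: 21+8-15=14; pred: 19+3-7=15
Step 2: prey: 14+5-8=11; pred: 15+2-6=11
Step 3: prey: 11+4-4=11; pred: 11+1-4=8
Step 4: prey: 11+4-3=12; pred: 8+0-3=5
Step 5: prey: 12+4-2=14; pred: 5+0-2=3
Step 6: prey: 14+5-1=18; pred: 3+0-1=2
Step 7: prey: 18+7-1=24; pred: 2+0-0=2
Step 8: prey: 24+9-1=32; pred: 2+0-0=2
Step 9: prey: 32+12-2=42; pred: 2+0-0=2
Max prey = 42 at step 9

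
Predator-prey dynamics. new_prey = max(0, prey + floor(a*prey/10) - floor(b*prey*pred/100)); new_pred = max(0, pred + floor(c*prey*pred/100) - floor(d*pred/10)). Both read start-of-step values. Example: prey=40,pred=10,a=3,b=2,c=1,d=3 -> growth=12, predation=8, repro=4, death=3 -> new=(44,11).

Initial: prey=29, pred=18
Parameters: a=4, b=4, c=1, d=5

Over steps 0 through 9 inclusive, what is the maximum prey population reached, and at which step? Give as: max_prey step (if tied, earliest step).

Answer: 77 9

Derivation:
Step 1: prey: 29+11-20=20; pred: 18+5-9=14
Step 2: prey: 20+8-11=17; pred: 14+2-7=9
Step 3: prey: 17+6-6=17; pred: 9+1-4=6
Step 4: prey: 17+6-4=19; pred: 6+1-3=4
Step 5: prey: 19+7-3=23; pred: 4+0-2=2
Step 6: prey: 23+9-1=31; pred: 2+0-1=1
Step 7: prey: 31+12-1=42; pred: 1+0-0=1
Step 8: prey: 42+16-1=57; pred: 1+0-0=1
Step 9: prey: 57+22-2=77; pred: 1+0-0=1
Max prey = 77 at step 9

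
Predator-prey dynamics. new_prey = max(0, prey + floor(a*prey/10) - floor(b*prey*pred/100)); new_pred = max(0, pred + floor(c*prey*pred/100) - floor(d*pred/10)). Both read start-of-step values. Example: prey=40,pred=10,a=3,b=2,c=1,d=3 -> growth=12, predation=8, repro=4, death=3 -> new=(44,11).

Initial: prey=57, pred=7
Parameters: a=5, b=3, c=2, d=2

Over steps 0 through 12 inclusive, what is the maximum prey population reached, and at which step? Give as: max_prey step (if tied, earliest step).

Answer: 83 2

Derivation:
Step 1: prey: 57+28-11=74; pred: 7+7-1=13
Step 2: prey: 74+37-28=83; pred: 13+19-2=30
Step 3: prey: 83+41-74=50; pred: 30+49-6=73
Step 4: prey: 50+25-109=0; pred: 73+73-14=132
Step 5: prey: 0+0-0=0; pred: 132+0-26=106
Step 6: prey: 0+0-0=0; pred: 106+0-21=85
Step 7: prey: 0+0-0=0; pred: 85+0-17=68
Step 8: prey: 0+0-0=0; pred: 68+0-13=55
Step 9: prey: 0+0-0=0; pred: 55+0-11=44
Step 10: prey: 0+0-0=0; pred: 44+0-8=36
Step 11: prey: 0+0-0=0; pred: 36+0-7=29
Step 12: prey: 0+0-0=0; pred: 29+0-5=24
Max prey = 83 at step 2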